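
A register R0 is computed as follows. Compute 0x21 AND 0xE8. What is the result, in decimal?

32

0x21 = 00100001
0xE8 = 11101000
AND → 00100000 = 32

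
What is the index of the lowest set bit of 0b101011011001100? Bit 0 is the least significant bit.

0b101011011001100 = 101011011001100
Trailing zeros: 2, so the lowest set bit is bit 2 (value 4).

2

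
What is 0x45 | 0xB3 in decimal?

247

0x45 = 01000101
0xB3 = 10110011
 OR → 11110111 = 247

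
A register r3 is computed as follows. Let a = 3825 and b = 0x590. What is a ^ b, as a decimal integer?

3825 = 111011110001
0x590 = 010110010000
XOR → 101101100001 = 2913

2913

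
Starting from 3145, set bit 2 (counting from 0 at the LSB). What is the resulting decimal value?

x = 110001001001
bit 2 is currently 0; set it via x | (1 << 2) = x | 4
→ 110001001101 = 3149

3149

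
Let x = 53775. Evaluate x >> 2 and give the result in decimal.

53775 = 1101001000001111
shift right by 2 → 0011010010000011 = 13443
(equivalently, floor(53775 / 4))

13443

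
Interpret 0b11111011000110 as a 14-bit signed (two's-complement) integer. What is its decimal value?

-314

pattern = 11111011000110 (MSB is 1 ⇒ negative)
Invert: 00000100111001, add 1 → 00000100111010 = 314, so the value is -314.
(Equivalently: 16070 - 2^14 = 16070 - 16384 = -314.)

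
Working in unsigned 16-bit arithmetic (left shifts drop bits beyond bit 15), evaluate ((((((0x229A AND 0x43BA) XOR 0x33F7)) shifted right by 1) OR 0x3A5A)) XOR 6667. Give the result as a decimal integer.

0x229A = 0010001010011010
0x43BA = 0100001110111010
→ AND → 0000001010011010 = 666
0x33F7 = 0011001111110111
→ XOR → 0011000101101101 = 12653
→ shifted right by 1 → 0001100010110110 = 6326
0x3A5A = 0011101001011010
→ OR → 0011101011111110 = 15102
6667 = 0001101000001011
→ XOR → 0010000011110101 = 8437

8437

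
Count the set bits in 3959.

10

3959 = 111101110111
Count the 1s: 1 + 1 + 1 + 1 + 1 + 1 + 1 + 1 + 1 + 1 = 10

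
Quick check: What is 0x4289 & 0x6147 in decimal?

0x4289 = 100001010001001
0x6147 = 110000101000111
AND → 100000000000001 = 16385

16385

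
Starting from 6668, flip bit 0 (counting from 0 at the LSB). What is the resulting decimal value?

x = 1101000001100
bit 0 is currently 0; toggle it via x ^ (1 << 0) = x ^ 1
→ 1101000001101 = 6669

6669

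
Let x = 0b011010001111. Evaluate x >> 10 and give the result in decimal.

1

x = 11010001111
shift right by 10 → 00000000001 = 1
(equivalently, floor(1679 / 1024))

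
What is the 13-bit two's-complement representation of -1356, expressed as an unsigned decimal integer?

6836

1356 in 13 bits: 0010101001100
Invert: 1101010110011
Add 1:  1101010110100 = 6836
(Check: 2^13 - 1356 = 8192 - 1356 = 6836.)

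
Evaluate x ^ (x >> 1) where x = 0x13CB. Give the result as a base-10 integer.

x = 1001111001011 = 5067
x>>1 = 0100111100101
XOR  = 1101000101110 = 6702
(x ^ (x >> 1) gives the standard binary-reflected Gray code of x.)

6702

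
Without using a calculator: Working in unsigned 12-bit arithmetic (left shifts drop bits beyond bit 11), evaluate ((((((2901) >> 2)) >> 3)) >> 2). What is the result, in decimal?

22

2901 = 101101010101
→ >> 2 → 001011010101 = 725
→ >> 3 → 000001011010 = 90
→ >> 2 → 000000010110 = 22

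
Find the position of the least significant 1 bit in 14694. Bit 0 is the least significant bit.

14694 = 11100101100110
Trailing zeros: 1, so the lowest set bit is bit 1 (value 2).

1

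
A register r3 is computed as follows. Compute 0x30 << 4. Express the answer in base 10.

768

0x30 = 0000110000
shift left by 4 → 1100000000 = 768
(equivalently, 48 × 2^4 = 48 × 16)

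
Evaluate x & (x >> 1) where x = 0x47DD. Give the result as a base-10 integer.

972

x = 100011111011101 = 18397
x>>1 = 010001111101110
AND  = 000001111001100 = 972
(x & (x >> 1) has a 1 wherever x has two consecutive 1 bits.)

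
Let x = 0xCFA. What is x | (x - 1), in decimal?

x = 110011111010 = 3322
x - 1 = 110011111001
OR    = 110011111011 = 3323
(x | (x - 1) sets all bits below the lowest set bit.)

3323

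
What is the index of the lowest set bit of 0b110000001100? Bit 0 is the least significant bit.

2

0b110000001100 = 110000001100
Trailing zeros: 2, so the lowest set bit is bit 2 (value 4).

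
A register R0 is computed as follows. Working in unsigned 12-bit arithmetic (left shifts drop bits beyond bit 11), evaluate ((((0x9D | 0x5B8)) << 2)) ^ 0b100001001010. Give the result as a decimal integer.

3774

0x9D = 000010011101
0x5B8 = 010110111000
→ | → 010110111101 = 1469
→ << 2 (mod 2^12) → 011011110100 = 1780
0b100001001010 = 100001001010
→ ^ → 111010111110 = 3774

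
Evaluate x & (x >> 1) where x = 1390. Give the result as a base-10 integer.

38

x = 10101101110 = 1390
x>>1 = 01010110111
AND  = 00000100110 = 38
(x & (x >> 1) has a 1 wherever x has two consecutive 1 bits.)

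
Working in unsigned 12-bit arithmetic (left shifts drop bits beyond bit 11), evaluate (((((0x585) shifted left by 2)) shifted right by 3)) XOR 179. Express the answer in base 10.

113

0x585 = 010110000101
→ shifted left by 2 (mod 2^12) → 011000010100 = 1556
→ shifted right by 3 → 000011000010 = 194
179 = 000010110011
→ XOR → 000001110001 = 113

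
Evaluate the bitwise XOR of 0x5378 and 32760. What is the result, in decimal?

0x5378 = 101001101111000
32760 = 111111111111000
XOR → 010110010000000 = 11392

11392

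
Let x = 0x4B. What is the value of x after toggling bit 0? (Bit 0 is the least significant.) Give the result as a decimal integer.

x = 01001011
bit 0 is currently 1; toggle it via x ^ (1 << 0) = x ^ 1
→ 01001010 = 74

74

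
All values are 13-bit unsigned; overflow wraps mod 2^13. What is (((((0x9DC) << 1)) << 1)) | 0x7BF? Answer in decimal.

0x9DC = 0100111011100
→ << 1 (mod 2^13) → 1001110111000 = 5048
→ << 1 (mod 2^13) → 0011101110000 = 1904
0x7BF = 0011110111111
→ | → 0011111111111 = 2047

2047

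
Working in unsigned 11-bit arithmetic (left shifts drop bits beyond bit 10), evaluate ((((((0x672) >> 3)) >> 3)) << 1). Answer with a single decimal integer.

0x672 = 11001110010
→ >> 3 → 00011001110 = 206
→ >> 3 → 00000011001 = 25
→ << 1 (mod 2^11) → 00000110010 = 50

50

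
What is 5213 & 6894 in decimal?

4172

5213 = 1010001011101
6894 = 1101011101110
AND → 1000001001100 = 4172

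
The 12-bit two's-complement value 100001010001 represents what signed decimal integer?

-1967

pattern = 100001010001 (MSB is 1 ⇒ negative)
Invert: 011110101110, add 1 → 011110101111 = 1967, so the value is -1967.
(Equivalently: 2129 - 2^12 = 2129 - 4096 = -1967.)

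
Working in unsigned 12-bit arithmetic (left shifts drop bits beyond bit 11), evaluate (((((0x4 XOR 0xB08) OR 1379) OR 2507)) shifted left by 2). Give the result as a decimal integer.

0x4 = 000000000100
0xB08 = 101100001000
→ XOR → 101100001100 = 2828
1379 = 010101100011
→ OR → 111101101111 = 3951
2507 = 100111001011
→ OR → 111111101111 = 4079
→ shifted left by 2 (mod 2^12) → 111110111100 = 4028

4028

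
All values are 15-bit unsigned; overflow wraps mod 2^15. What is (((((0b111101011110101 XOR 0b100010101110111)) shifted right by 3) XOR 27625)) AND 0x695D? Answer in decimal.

26649

0b111101011110101 = 111101011110101
0b100010101110111 = 100010101110111
→ XOR → 011111110000010 = 16258
→ shifted right by 3 → 000011111110000 = 2032
27625 = 110101111101001
→ XOR → 110110000011001 = 27673
0x695D = 110100101011101
→ AND → 110100000011001 = 26649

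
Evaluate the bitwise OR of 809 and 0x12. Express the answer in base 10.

827

809 = 1100101001
0x12 = 0000010010
 OR → 1100111011 = 827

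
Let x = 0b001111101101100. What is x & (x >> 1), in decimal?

3876

x = 1111101101100 = 8044
x>>1 = 0111110110110
AND  = 0111100100100 = 3876
(x & (x >> 1) has a 1 wherever x has two consecutive 1 bits.)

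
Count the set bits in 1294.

1294 = 10100001110
Count the 1s: 1 + 1 + 1 + 1 + 1 = 5

5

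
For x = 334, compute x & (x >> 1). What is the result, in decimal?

6

x = 101001110 = 334
x>>1 = 010100111
AND  = 000000110 = 6
(x & (x >> 1) has a 1 wherever x has two consecutive 1 bits.)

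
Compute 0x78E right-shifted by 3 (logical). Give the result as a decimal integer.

241

0x78E = 11110001110
shift right by 3 → 00011110001 = 241
(equivalently, floor(1934 / 8))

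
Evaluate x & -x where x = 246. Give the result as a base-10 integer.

2

x = 11110110 = 246
-x (two's complement) = …00001010
AND   = 00000010 = 2
(x & -x isolates the lowest set bit of x.)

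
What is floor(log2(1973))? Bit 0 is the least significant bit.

10

1973 = 11110110101
The topmost 1 is at position 10 (since 2^10 = 1024 ≤ 1973 < 2048).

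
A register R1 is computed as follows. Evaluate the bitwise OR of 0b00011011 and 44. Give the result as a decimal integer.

63

a = 011011
44 = 101100
 OR → 111111 = 63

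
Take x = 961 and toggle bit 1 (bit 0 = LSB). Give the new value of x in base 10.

x = 001111000001
bit 1 is currently 0; toggle it via x ^ (1 << 1) = x ^ 2
→ 001111000011 = 963

963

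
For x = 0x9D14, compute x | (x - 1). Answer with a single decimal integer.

40215

x = 1001110100010100 = 40212
x - 1 = 1001110100010011
OR    = 1001110100010111 = 40215
(x | (x - 1) sets all bits below the lowest set bit.)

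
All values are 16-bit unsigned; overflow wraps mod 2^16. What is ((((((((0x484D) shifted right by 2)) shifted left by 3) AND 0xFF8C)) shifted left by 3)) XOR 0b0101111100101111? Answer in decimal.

0x484D = 0100100001001101
→ shifted right by 2 → 0001001000010011 = 4627
→ shifted left by 3 (mod 2^16) → 1001000010011000 = 37016
0xFF8C = 1111111110001100
→ AND → 1001000010001000 = 37000
→ shifted left by 3 (mod 2^16) → 1000010001000000 = 33856
0b0101111100101111 = 0101111100101111
→ XOR → 1101101101101111 = 56175

56175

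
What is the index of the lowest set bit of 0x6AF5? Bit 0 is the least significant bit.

0x6AF5 = 110101011110101
Trailing zeros: 0, so the lowest set bit is bit 0 (value 1).

0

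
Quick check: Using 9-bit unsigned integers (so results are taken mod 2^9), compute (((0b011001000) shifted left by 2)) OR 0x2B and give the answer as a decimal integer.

0b011001000 = 011001000
→ shifted left by 2 (mod 2^9) → 100100000 = 288
0x2B = 000101011
→ OR → 100101011 = 299

299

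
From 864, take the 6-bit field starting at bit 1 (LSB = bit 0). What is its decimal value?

48

v = 1101100000
Shift right by 1: 110110000
Mask low 6 bits: 110000 = 48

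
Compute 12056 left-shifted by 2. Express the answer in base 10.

48224

12056 = 0010111100011000
shift left by 2 → 1011110001100000 = 48224
(equivalently, 12056 × 2^2 = 12056 × 4)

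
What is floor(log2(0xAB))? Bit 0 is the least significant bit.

7

0xAB = 10101011
The topmost 1 is at position 7 (since 2^7 = 128 ≤ 171 < 256).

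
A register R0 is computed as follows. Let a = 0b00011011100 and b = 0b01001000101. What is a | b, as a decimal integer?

733

a = 0011011100
b = 1001000101
 OR → 1011011101 = 733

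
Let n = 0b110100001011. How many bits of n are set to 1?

n = 110100001011
Count the 1s: 1 + 1 + 1 + 1 + 1 + 1 = 6

6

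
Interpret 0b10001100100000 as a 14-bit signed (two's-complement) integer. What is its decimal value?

pattern = 10001100100000 (MSB is 1 ⇒ negative)
Invert: 01110011011111, add 1 → 01110011100000 = 7392, so the value is -7392.
(Equivalently: 8992 - 2^14 = 8992 - 16384 = -7392.)

-7392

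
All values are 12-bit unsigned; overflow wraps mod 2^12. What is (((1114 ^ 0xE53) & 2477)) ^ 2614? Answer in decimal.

575

1114 = 010001011010
0xE53 = 111001010011
→ ^ → 101000001001 = 2569
2477 = 100110101101
→ & → 100000001001 = 2057
2614 = 101000110110
→ ^ → 001000111111 = 575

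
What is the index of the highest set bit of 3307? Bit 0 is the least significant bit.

11

3307 = 110011101011
The topmost 1 is at position 11 (since 2^11 = 2048 ≤ 3307 < 4096).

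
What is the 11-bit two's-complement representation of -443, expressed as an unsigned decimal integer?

1605

443 in 11 bits: 00110111011
Invert: 11001000100
Add 1:  11001000101 = 1605
(Check: 2^11 - 443 = 2048 - 443 = 1605.)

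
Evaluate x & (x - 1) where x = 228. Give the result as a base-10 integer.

224

x = 11100100 = 228
x - 1 = 11100011
AND   = 11100000 = 224
(x & (x - 1) clears the lowest set bit of x.)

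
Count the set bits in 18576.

4

18576 = 100100010010000
Count the 1s: 1 + 1 + 1 + 1 = 4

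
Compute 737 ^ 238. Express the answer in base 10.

737 = 1011100001
238 = 0011101110
XOR → 1000001111 = 527

527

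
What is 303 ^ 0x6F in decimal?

320

303 = 100101111
0x6F = 001101111
XOR → 101000000 = 320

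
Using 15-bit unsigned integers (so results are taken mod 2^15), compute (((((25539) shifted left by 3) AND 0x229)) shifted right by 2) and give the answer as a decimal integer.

25539 = 110001111000011
→ shifted left by 3 (mod 2^15) → 001111000011000 = 7704
0x229 = 000001000101001
→ AND → 000001000001000 = 520
→ shifted right by 2 → 000000010000010 = 130

130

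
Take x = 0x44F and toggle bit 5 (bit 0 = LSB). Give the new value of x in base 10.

x = 10001001111
bit 5 is currently 0; toggle it via x ^ (1 << 5) = x ^ 32
→ 10001101111 = 1135

1135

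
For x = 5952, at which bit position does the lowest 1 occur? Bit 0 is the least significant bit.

5952 = 1011101000000
Trailing zeros: 6, so the lowest set bit is bit 6 (value 64).

6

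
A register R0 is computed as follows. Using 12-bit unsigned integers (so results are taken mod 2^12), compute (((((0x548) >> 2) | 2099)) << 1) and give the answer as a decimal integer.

0x548 = 010101001000
→ >> 2 → 000101010010 = 338
2099 = 100000110011
→ | → 100101110011 = 2419
→ << 1 (mod 2^12) → 001011100110 = 742

742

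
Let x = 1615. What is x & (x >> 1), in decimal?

519

x = 11001001111 = 1615
x>>1 = 01100100111
AND  = 01000000111 = 519
(x & (x >> 1) has a 1 wherever x has two consecutive 1 bits.)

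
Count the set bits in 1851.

8

1851 = 11100111011
Count the 1s: 1 + 1 + 1 + 1 + 1 + 1 + 1 + 1 = 8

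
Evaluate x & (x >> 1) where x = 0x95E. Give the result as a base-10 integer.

14

x = 100101011110 = 2398
x>>1 = 010010101111
AND  = 000000001110 = 14
(x & (x >> 1) has a 1 wherever x has two consecutive 1 bits.)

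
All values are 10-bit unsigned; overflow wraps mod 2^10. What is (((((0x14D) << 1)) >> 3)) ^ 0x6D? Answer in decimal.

0x14D = 0101001101
→ << 1 (mod 2^10) → 1010011010 = 666
→ >> 3 → 0001010011 = 83
0x6D = 0001101101
→ ^ → 0000111110 = 62

62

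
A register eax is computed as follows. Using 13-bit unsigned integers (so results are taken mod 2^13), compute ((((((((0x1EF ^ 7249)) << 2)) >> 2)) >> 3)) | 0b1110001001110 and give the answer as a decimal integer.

7423

0x1EF = 0000111101111
7249 = 1110001010001
→ ^ → 1110110111110 = 7614
→ << 2 (mod 2^13) → 1011011111000 = 5880
→ >> 2 → 0010110111110 = 1470
→ >> 3 → 0000010110111 = 183
0b1110001001110 = 1110001001110
→ | → 1110011111111 = 7423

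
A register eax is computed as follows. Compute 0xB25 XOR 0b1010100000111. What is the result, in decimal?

7714

0xB25 = 0101100100101
b = 1010100000111
XOR → 1111000100010 = 7714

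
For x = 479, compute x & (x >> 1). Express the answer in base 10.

207

x = 111011111 = 479
x>>1 = 011101111
AND  = 011001111 = 207
(x & (x >> 1) has a 1 wherever x has two consecutive 1 bits.)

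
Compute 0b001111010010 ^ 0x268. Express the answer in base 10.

a = 1111010010
0x268 = 1001101000
XOR → 0110111010 = 442

442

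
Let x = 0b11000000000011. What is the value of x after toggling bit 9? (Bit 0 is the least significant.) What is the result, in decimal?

x = 11000000000011
bit 9 is currently 0; toggle it via x ^ (1 << 9) = x ^ 512
→ 11001000000011 = 12803

12803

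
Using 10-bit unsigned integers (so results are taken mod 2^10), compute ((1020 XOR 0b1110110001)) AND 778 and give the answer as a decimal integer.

8

1020 = 1111111100
0b1110110001 = 1110110001
→ XOR → 0001001101 = 77
778 = 1100001010
→ AND → 0000001000 = 8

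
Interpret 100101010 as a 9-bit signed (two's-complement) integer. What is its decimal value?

pattern = 100101010 (MSB is 1 ⇒ negative)
Invert: 011010101, add 1 → 011010110 = 214, so the value is -214.
(Equivalently: 298 - 2^9 = 298 - 512 = -214.)

-214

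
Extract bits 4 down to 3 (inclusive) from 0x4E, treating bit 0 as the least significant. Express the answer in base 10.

v = 000001001110
Shift right by 3: 000001001
Mask low 2 bits: 01 = 1

1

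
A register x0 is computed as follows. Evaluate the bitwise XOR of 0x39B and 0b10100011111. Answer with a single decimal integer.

1668

0x39B = 01110011011
b = 10100011111
XOR → 11010000100 = 1668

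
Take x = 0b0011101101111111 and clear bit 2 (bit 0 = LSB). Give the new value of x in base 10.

x = 0011101101111111
bit 2 is currently 1; clear it via x & ~(1 << 2) = x & ~4
→ 0011101101111011 = 15227

15227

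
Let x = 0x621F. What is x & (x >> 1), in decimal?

8207

x = 110001000011111 = 25119
x>>1 = 011000100001111
AND  = 010000000001111 = 8207
(x & (x >> 1) has a 1 wherever x has two consecutive 1 bits.)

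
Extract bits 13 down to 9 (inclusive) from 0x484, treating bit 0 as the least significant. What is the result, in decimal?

2

v = 0000010010000100
Shift right by 9: 0000010
Mask low 5 bits: 00010 = 2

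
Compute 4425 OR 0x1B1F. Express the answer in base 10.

4425 = 1000101001001
0x1B1F = 1101100011111
 OR → 1101101011111 = 7007

7007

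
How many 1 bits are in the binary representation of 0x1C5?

0x1C5 = 111000101
Count the 1s: 1 + 1 + 1 + 1 + 1 = 5

5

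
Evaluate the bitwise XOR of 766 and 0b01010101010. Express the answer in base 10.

766 = 1011111110
b = 1010101010
XOR → 0001010100 = 84

84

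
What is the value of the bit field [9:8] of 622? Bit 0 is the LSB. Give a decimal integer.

2

v = 01001101110
Shift right by 8: 010
Mask low 2 bits: 10 = 2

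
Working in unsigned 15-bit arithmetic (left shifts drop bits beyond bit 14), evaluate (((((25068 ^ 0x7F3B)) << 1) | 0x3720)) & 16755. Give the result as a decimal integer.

25068 = 110000111101100
0x7F3B = 111111100111011
→ ^ → 001111011010111 = 7895
→ << 1 (mod 2^15) → 011110110101110 = 15790
0x3720 = 011011100100000
→ | → 011111110101110 = 16302
16755 = 100000101110011
→ & → 000000100100010 = 290

290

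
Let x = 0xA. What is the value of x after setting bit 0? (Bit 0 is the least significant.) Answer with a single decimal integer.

11

x = 00001010
bit 0 is currently 0; set it via x | (1 << 0) = x | 1
→ 00001011 = 11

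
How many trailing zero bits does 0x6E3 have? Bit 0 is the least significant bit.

0

0x6E3 = 11011100011
Trailing zeros: 0, so the lowest set bit is bit 0 (value 1).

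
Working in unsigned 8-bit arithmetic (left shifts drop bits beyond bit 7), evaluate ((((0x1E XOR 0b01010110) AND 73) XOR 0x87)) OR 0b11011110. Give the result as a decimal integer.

0x1E = 00011110
0b01010110 = 01010110
→ XOR → 01001000 = 72
73 = 01001001
→ AND → 01001000 = 72
0x87 = 10000111
→ XOR → 11001111 = 207
0b11011110 = 11011110
→ OR → 11011111 = 223

223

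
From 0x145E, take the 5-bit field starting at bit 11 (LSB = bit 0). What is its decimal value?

v = 0001010001011110
Shift right by 11: 00010
Mask low 5 bits: 00010 = 2

2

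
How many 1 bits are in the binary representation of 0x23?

0x23 = 100011
Count the 1s: 1 + 1 + 1 = 3

3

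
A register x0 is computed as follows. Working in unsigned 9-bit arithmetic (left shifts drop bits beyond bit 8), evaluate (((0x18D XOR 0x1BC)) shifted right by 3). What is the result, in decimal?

0x18D = 110001101
0x1BC = 110111100
→ XOR → 000110001 = 49
→ shifted right by 3 → 000000110 = 6

6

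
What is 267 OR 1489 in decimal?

267 = 00100001011
1489 = 10111010001
 OR → 10111011011 = 1499

1499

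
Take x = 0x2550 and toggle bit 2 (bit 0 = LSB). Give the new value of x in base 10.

x = 10010101010000
bit 2 is currently 0; toggle it via x ^ (1 << 2) = x ^ 4
→ 10010101010100 = 9556

9556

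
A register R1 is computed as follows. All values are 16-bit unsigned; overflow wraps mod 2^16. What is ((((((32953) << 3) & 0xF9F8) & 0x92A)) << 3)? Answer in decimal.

2112

32953 = 1000000010111001
→ << 3 (mod 2^16) → 0000010111001000 = 1480
0xF9F8 = 1111100111111000
→ & → 0000000111001000 = 456
0x92A = 0000100100101010
→ & → 0000000100001000 = 264
→ << 3 (mod 2^16) → 0000100001000000 = 2112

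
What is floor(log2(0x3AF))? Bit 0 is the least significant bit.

0x3AF = 1110101111
The topmost 1 is at position 9 (since 2^9 = 512 ≤ 943 < 1024).

9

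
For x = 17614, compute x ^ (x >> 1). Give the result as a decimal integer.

x = 100010011001110 = 17614
x>>1 = 010001001100111
XOR  = 110011010101001 = 26281
(x ^ (x >> 1) gives the standard binary-reflected Gray code of x.)

26281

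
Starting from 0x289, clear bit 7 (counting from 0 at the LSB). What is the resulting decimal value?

521

x = 01010001001
bit 7 is currently 1; clear it via x & ~(1 << 7) = x & ~128
→ 01000001001 = 521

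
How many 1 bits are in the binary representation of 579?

4

579 = 1001000011
Count the 1s: 1 + 1 + 1 + 1 = 4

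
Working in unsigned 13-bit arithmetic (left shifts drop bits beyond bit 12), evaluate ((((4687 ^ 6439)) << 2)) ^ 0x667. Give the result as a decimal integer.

3015

4687 = 1001001001111
6439 = 1100100100111
→ ^ → 0101101101000 = 2920
→ << 2 (mod 2^13) → 0110110100000 = 3488
0x667 = 0011001100111
→ ^ → 0101111000111 = 3015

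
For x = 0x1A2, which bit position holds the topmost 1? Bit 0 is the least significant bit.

0x1A2 = 110100010
The topmost 1 is at position 8 (since 2^8 = 256 ≤ 418 < 512).

8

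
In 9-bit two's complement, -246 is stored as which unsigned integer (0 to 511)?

246 in 9 bits: 011110110
Invert: 100001001
Add 1:  100001010 = 266
(Check: 2^9 - 246 = 512 - 246 = 266.)

266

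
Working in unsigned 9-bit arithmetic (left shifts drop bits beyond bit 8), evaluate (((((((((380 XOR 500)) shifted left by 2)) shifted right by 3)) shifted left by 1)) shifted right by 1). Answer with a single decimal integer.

4

380 = 101111100
500 = 111110100
→ XOR → 010001000 = 136
→ shifted left by 2 (mod 2^9) → 000100000 = 32
→ shifted right by 3 → 000000100 = 4
→ shifted left by 1 (mod 2^9) → 000001000 = 8
→ shifted right by 1 → 000000100 = 4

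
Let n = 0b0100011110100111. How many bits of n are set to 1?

9

n = 100011110100111
Count the 1s: 1 + 1 + 1 + 1 + 1 + 1 + 1 + 1 + 1 = 9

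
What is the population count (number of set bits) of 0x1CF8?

8

0x1CF8 = 1110011111000
Count the 1s: 1 + 1 + 1 + 1 + 1 + 1 + 1 + 1 = 8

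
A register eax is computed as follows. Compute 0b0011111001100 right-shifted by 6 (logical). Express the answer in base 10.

31

x = 11111001100
shift right by 6 → 00000011111 = 31
(equivalently, floor(1996 / 64))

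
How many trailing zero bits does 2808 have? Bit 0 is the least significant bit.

2808 = 101011111000
Trailing zeros: 3, so the lowest set bit is bit 3 (value 8).

3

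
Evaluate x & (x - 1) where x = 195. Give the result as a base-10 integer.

194

x = 11000011 = 195
x - 1 = 11000010
AND   = 11000010 = 194
(x & (x - 1) clears the lowest set bit of x.)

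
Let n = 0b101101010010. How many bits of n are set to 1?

6

n = 101101010010
Count the 1s: 1 + 1 + 1 + 1 + 1 + 1 = 6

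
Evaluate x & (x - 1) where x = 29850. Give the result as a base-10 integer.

29848

x = 111010010011010 = 29850
x - 1 = 111010010011001
AND   = 111010010011000 = 29848
(x & (x - 1) clears the lowest set bit of x.)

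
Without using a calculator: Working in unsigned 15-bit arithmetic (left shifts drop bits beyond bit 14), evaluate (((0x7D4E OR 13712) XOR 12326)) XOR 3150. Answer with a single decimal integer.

16822

0x7D4E = 111110101001110
13712 = 011010110010000
→ OR → 111110111011110 = 32222
12326 = 011000000100110
→ XOR → 100110111111000 = 19960
3150 = 000110001001110
→ XOR → 100000110110110 = 16822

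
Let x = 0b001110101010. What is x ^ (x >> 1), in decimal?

639

x = 1110101010 = 938
x>>1 = 0111010101
XOR  = 1001111111 = 639
(x ^ (x >> 1) gives the standard binary-reflected Gray code of x.)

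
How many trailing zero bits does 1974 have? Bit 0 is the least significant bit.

1974 = 11110110110
Trailing zeros: 1, so the lowest set bit is bit 1 (value 2).

1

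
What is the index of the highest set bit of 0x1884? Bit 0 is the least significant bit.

0x1884 = 1100010000100
The topmost 1 is at position 12 (since 2^12 = 4096 ≤ 6276 < 8192).

12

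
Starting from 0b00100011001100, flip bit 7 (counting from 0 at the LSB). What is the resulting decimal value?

x = 00100011001100
bit 7 is currently 1; toggle it via x ^ (1 << 7) = x ^ 128
→ 00100001001100 = 2124

2124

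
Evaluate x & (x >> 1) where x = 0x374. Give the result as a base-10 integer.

304

x = 1101110100 = 884
x>>1 = 0110111010
AND  = 0100110000 = 304
(x & (x >> 1) has a 1 wherever x has two consecutive 1 bits.)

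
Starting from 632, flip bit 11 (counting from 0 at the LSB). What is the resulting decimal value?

x = 001001111000
bit 11 is currently 0; toggle it via x ^ (1 << 11) = x ^ 2048
→ 101001111000 = 2680

2680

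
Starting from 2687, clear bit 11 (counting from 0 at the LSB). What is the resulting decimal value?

x = 101001111111
bit 11 is currently 1; clear it via x & ~(1 << 11) = x & ~2048
→ 001001111111 = 639

639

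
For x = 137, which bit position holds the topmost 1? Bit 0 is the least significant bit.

137 = 10001001
The topmost 1 is at position 7 (since 2^7 = 128 ≤ 137 < 256).

7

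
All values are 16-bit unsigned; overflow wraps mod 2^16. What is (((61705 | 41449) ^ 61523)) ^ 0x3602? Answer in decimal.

61705 = 1111000100001001
41449 = 1010000111101001
→ | → 1111000111101001 = 61929
61523 = 1111000001010011
→ ^ → 0000000110111010 = 442
0x3602 = 0011011000000010
→ ^ → 0011011110111000 = 14264

14264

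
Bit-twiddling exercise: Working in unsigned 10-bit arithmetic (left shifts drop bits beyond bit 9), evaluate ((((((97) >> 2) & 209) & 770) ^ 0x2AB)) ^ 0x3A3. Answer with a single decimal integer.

97 = 0001100001
→ >> 2 → 0000011000 = 24
209 = 0011010001
→ & → 0000010000 = 16
770 = 1100000010
→ & → 0000000000 = 0
0x2AB = 1010101011
→ ^ → 1010101011 = 683
0x3A3 = 1110100011
→ ^ → 0100001000 = 264

264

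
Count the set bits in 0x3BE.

8

0x3BE = 1110111110
Count the 1s: 1 + 1 + 1 + 1 + 1 + 1 + 1 + 1 = 8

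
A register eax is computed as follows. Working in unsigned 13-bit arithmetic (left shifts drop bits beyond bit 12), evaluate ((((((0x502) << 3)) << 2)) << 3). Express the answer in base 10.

512

0x502 = 0010100000010
→ << 3 (mod 2^13) → 0100000010000 = 2064
→ << 2 (mod 2^13) → 0000001000000 = 64
→ << 3 (mod 2^13) → 0001000000000 = 512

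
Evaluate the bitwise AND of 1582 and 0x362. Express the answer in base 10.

1582 = 11000101110
0x362 = 01101100010
AND → 01000100010 = 546

546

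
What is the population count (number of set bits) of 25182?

25182 = 110001001011110
Count the 1s: 1 + 1 + 1 + 1 + 1 + 1 + 1 + 1 = 8

8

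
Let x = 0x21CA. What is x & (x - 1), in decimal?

8648

x = 10000111001010 = 8650
x - 1 = 10000111001001
AND   = 10000111001000 = 8648
(x & (x - 1) clears the lowest set bit of x.)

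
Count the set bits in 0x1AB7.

9

0x1AB7 = 1101010110111
Count the 1s: 1 + 1 + 1 + 1 + 1 + 1 + 1 + 1 + 1 = 9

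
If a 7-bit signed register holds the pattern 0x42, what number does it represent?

pattern = 1000010 (MSB is 1 ⇒ negative)
Invert: 0111101, add 1 → 0111110 = 62, so the value is -62.
(Equivalently: 66 - 2^7 = 66 - 128 = -62.)

-62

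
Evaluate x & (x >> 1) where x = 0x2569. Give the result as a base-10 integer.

x = 10010101101001 = 9577
x>>1 = 01001010110100
AND  = 00000000100000 = 32
(x & (x >> 1) has a 1 wherever x has two consecutive 1 bits.)

32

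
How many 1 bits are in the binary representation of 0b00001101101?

n = 1101101
Count the 1s: 1 + 1 + 1 + 1 + 1 = 5

5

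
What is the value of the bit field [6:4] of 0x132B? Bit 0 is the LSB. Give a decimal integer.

v = 1001100101011
Shift right by 4: 100110010
Mask low 3 bits: 010 = 2

2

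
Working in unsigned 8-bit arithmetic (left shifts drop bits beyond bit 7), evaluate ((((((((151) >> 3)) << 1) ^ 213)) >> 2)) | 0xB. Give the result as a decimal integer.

151 = 10010111
→ >> 3 → 00010010 = 18
→ << 1 (mod 2^8) → 00100100 = 36
213 = 11010101
→ ^ → 11110001 = 241
→ >> 2 → 00111100 = 60
0xB = 00001011
→ | → 00111111 = 63

63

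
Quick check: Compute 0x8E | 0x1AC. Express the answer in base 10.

430

0x8E = 010001110
0x1AC = 110101100
 OR → 110101110 = 430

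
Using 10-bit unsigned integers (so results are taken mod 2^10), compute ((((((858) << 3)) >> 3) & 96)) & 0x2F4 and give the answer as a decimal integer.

858 = 1101011010
→ << 3 (mod 2^10) → 1011010000 = 720
→ >> 3 → 0001011010 = 90
96 = 0001100000
→ & → 0001000000 = 64
0x2F4 = 1011110100
→ & → 0001000000 = 64

64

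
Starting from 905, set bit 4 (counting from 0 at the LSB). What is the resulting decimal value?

921

x = 1110001001
bit 4 is currently 0; set it via x | (1 << 4) = x | 16
→ 1110011001 = 921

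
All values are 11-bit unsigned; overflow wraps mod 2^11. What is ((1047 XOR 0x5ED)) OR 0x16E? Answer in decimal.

510

1047 = 10000010111
0x5ED = 10111101101
→ XOR → 00111111010 = 506
0x16E = 00101101110
→ OR → 00111111110 = 510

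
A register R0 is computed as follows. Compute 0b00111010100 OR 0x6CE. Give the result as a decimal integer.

2014

a = 00111010100
0x6CE = 11011001110
 OR → 11111011110 = 2014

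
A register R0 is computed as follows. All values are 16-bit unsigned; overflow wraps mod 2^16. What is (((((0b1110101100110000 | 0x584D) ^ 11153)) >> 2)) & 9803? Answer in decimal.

9227

0b1110101100110000 = 1110101100110000
0x584D = 0101100001001101
→ | → 1111101101111101 = 64381
11153 = 0010101110010001
→ ^ → 1101000011101100 = 53484
→ >> 2 → 0011010000111011 = 13371
9803 = 0010011001001011
→ & → 0010010000001011 = 9227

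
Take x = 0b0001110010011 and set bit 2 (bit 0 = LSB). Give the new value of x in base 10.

919

x = 0001110010011
bit 2 is currently 0; set it via x | (1 << 2) = x | 4
→ 0001110010111 = 919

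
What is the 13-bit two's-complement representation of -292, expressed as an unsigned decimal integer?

292 in 13 bits: 0000100100100
Invert: 1111011011011
Add 1:  1111011011100 = 7900
(Check: 2^13 - 292 = 8192 - 292 = 7900.)

7900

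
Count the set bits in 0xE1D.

7

0xE1D = 111000011101
Count the 1s: 1 + 1 + 1 + 1 + 1 + 1 + 1 = 7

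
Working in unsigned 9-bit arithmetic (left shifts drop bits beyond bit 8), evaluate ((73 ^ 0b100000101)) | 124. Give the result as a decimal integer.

73 = 001001001
0b100000101 = 100000101
→ ^ → 101001100 = 332
124 = 001111100
→ | → 101111100 = 380

380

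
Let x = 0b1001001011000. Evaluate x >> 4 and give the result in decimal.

x = 1001001011000
shift right by 4 → 0000100100101 = 293
(equivalently, floor(4696 / 16))

293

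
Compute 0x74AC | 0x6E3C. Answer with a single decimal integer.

32444

0x74AC = 111010010101100
0x6E3C = 110111000111100
 OR → 111111010111100 = 32444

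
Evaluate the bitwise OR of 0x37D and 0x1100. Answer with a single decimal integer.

4989

0x37D = 0001101111101
0x1100 = 1000100000000
 OR → 1001101111101 = 4989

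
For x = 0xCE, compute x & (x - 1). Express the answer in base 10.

x = 11001110 = 206
x - 1 = 11001101
AND   = 11001100 = 204
(x & (x - 1) clears the lowest set bit of x.)

204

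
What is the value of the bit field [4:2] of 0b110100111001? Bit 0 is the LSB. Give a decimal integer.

6

v = 110100111001
Shift right by 2: 1101001110
Mask low 3 bits: 110 = 6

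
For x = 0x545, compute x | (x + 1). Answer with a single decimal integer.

x = 10101000101 = 1349
x + 1 = 10101000110
OR    = 10101000111 = 1351
(x | (x + 1) sets the lowest cleared bit.)

1351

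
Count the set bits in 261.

261 = 100000101
Count the 1s: 1 + 1 + 1 = 3

3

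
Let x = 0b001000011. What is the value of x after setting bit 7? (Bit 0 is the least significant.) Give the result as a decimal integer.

195

x = 001000011
bit 7 is currently 0; set it via x | (1 << 7) = x | 128
→ 011000011 = 195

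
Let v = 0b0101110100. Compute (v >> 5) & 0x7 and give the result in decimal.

v = 0101110100
Shift right by 5: 01011
Mask low 3 bits: 011 = 3

3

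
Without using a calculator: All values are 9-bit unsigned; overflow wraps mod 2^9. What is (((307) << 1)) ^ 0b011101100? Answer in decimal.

138

307 = 100110011
→ << 1 (mod 2^9) → 001100110 = 102
0b011101100 = 011101100
→ ^ → 010001010 = 138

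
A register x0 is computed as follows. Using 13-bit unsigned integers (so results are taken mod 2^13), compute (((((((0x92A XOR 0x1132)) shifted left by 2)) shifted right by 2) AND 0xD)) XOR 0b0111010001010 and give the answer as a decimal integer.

3714

0x92A = 0100100101010
0x1132 = 1000100110010
→ XOR → 1100000011000 = 6168
→ shifted left by 2 (mod 2^13) → 0000001100000 = 96
→ shifted right by 2 → 0000000011000 = 24
0xD = 0000000001101
→ AND → 0000000001000 = 8
0b0111010001010 = 0111010001010
→ XOR → 0111010000010 = 3714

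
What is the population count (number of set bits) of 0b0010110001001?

5

n = 10110001001
Count the 1s: 1 + 1 + 1 + 1 + 1 = 5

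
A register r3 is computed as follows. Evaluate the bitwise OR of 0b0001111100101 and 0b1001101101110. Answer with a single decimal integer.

5103

a = 0001111100101
b = 1001101101110
 OR → 1001111101111 = 5103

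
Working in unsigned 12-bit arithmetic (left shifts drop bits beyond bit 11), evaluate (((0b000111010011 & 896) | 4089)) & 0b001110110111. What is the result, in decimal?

0b000111010011 = 000111010011
896 = 001110000000
→ & → 000110000000 = 384
4089 = 111111111001
→ | → 111111111001 = 4089
0b001110110111 = 001110110111
→ & → 001110110001 = 945

945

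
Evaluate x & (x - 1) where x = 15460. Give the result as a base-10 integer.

15456

x = 11110001100100 = 15460
x - 1 = 11110001100011
AND   = 11110001100000 = 15456
(x & (x - 1) clears the lowest set bit of x.)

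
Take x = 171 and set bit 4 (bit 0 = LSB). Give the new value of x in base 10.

187

x = 00010101011
bit 4 is currently 0; set it via x | (1 << 4) = x | 16
→ 00010111011 = 187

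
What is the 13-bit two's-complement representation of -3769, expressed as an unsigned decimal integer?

3769 in 13 bits: 0111010111001
Invert: 1000101000110
Add 1:  1000101000111 = 4423
(Check: 2^13 - 3769 = 8192 - 3769 = 4423.)

4423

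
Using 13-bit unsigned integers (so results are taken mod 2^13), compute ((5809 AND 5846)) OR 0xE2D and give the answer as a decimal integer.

7869

5809 = 1011010110001
5846 = 1011011010110
→ AND → 1011010010000 = 5776
0xE2D = 0111000101101
→ OR → 1111010111101 = 7869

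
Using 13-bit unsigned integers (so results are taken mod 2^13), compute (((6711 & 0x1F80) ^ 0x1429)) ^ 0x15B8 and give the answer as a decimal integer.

7057

6711 = 1101000110111
0x1F80 = 1111110000000
→ & → 1101000000000 = 6656
0x1429 = 1010000101001
→ ^ → 0111000101001 = 3625
0x15B8 = 1010110111000
→ ^ → 1101110010001 = 7057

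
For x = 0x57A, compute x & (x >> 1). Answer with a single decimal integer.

56

x = 10101111010 = 1402
x>>1 = 01010111101
AND  = 00000111000 = 56
(x & (x >> 1) has a 1 wherever x has two consecutive 1 bits.)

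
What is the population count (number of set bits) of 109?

109 = 1101101
Count the 1s: 1 + 1 + 1 + 1 + 1 = 5

5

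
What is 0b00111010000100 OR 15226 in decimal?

a = 00111010000100
15226 = 11101101111010
 OR → 11111111111110 = 16382

16382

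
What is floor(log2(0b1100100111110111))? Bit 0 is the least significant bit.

15

0b1100100111110111 = 1100100111110111
The topmost 1 is at position 15 (since 2^15 = 32768 ≤ 51703 < 65536).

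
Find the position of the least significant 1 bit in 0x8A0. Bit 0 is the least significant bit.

0x8A0 = 100010100000
Trailing zeros: 5, so the lowest set bit is bit 5 (value 32).

5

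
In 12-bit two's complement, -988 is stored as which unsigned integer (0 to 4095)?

3108

988 in 12 bits: 001111011100
Invert: 110000100011
Add 1:  110000100100 = 3108
(Check: 2^12 - 988 = 4096 - 988 = 3108.)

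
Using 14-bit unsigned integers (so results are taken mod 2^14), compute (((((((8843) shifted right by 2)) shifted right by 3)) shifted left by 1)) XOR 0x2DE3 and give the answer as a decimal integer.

12235

8843 = 10001010001011
→ shifted right by 2 → 00100010100010 = 2210
→ shifted right by 3 → 00000100010100 = 276
→ shifted left by 1 (mod 2^14) → 00001000101000 = 552
0x2DE3 = 10110111100011
→ XOR → 10111111001011 = 12235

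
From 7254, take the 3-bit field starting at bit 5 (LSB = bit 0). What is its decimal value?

v = 01110001010110
Shift right by 5: 011100010
Mask low 3 bits: 010 = 2

2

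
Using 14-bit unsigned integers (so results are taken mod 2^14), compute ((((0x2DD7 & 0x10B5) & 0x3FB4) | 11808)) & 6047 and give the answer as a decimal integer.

1684

0x2DD7 = 10110111010111
0x10B5 = 01000010110101
→ & → 00000010010101 = 149
0x3FB4 = 11111110110100
→ & → 00000010010100 = 148
11808 = 10111000100000
→ | → 10111010110100 = 11956
6047 = 01011110011111
→ & → 00011010010100 = 1684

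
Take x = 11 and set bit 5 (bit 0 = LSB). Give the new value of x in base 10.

43

x = 00001011
bit 5 is currently 0; set it via x | (1 << 5) = x | 32
→ 00101011 = 43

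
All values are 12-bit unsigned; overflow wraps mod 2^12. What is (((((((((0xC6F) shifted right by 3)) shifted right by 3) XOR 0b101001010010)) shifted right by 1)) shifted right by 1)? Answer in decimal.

0xC6F = 110001101111
→ shifted right by 3 → 000110001101 = 397
→ shifted right by 3 → 000000110001 = 49
0b101001010010 = 101001010010
→ XOR → 101001100011 = 2659
→ shifted right by 1 → 010100110001 = 1329
→ shifted right by 1 → 001010011000 = 664

664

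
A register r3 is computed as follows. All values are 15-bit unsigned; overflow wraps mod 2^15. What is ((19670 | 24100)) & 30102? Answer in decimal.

21654

19670 = 100110011010110
24100 = 101111000100100
→ | → 101111011110110 = 24310
30102 = 111010110010110
→ & → 101010010010110 = 21654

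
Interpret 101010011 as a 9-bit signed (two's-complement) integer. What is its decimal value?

pattern = 101010011 (MSB is 1 ⇒ negative)
Invert: 010101100, add 1 → 010101101 = 173, so the value is -173.
(Equivalently: 339 - 2^9 = 339 - 512 = -173.)

-173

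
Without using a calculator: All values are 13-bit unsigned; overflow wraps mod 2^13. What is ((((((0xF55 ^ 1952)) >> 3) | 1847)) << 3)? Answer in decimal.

6648

0xF55 = 0111101010101
1952 = 0011110100000
→ ^ → 0100011110101 = 2293
→ >> 3 → 0000100011110 = 286
1847 = 0011100110111
→ | → 0011100111111 = 1855
→ << 3 (mod 2^13) → 1100111111000 = 6648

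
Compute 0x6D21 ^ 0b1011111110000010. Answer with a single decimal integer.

0x6D21 = 0110110100100001
b = 1011111110000010
XOR → 1101001010100011 = 53923

53923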